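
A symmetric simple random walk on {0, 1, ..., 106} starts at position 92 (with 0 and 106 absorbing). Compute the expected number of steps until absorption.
E[τ | X_0 = 92] = 1288

Let v_k = E[τ | X_0 = k]. Boundary: v_0 = v_106 = 0. Recurrence: v_k = 1 + (v_{k-1} + v_{k+1})/2 for 1 ≤ k ≤ 105. The particular solution to v_k − (v_{k-1} + v_{k+1})/2 = 1 is v_k = −k^2. Adding homogeneous solution A + B k and matching boundaries gives v_k = k (106 − k). Substituting k = 92: v_92 = 92 · 14 = 1288.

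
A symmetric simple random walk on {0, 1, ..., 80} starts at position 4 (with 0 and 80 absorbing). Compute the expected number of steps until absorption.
E[τ | X_0 = 4] = 304

Let v_k = E[τ | X_0 = k]. Boundary: v_0 = v_80 = 0. Recurrence: v_k = 1 + (v_{k-1} + v_{k+1})/2 for 1 ≤ k ≤ 79. The particular solution to v_k − (v_{k-1} + v_{k+1})/2 = 1 is v_k = −k^2. Adding homogeneous solution A + B k and matching boundaries gives v_k = k (80 − k). Substituting k = 4: v_4 = 4 · 76 = 304.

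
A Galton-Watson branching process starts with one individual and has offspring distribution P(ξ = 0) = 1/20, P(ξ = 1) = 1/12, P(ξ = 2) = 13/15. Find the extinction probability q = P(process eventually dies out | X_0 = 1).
q = 3/52

The pgf is f(s) = 1/20 + 1/12·s + 13/15·s². The extinction probability q is the smallest fixed point of f in [0, 1]. Setting s = f(s):
  13/15·s² + (1/12 − 1)·s + 1/20 = 0
  13/15·s² − (1/20 + 13/15)·s + 1/20 = 0
which factors as (s − 1)·(13/15·s − 1/20) = 0, giving roots s = 1 and s = (1/20)/(13/15) = 3/52.
Mean offspring μ = 1/12 + 2·13/15 = 109/60 > 1 (supercritical), so q < 1. The extinction probability is the smaller root: q = (1/20)/(13/15) = 3/52.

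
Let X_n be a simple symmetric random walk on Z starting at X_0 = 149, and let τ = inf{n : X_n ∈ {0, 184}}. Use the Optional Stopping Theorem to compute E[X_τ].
E[X_τ] = 149

X_n is a martingale and τ is a bounded-mean stopping time (indeed τ is finite a.s. with bounded expectation since the walk is in a bounded region). By the OST, E[X_τ] = E[X_0] = 149. Equivalently: E[X_τ] = 184 · P(hit 184 first) + 0 · P(hit 0 first) = 184 · (149/184) = 149.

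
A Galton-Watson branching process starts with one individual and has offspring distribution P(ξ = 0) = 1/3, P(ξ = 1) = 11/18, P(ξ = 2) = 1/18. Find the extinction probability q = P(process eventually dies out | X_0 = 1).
q = 1

Mean offspring μ = 0·1/3 + 1·11/18 + 2·1/18 = 13/18 ≤ 1. For μ ≤ 1 with offspring not concentrated at 1, the Galton-Watson process goes extinct almost surely, so q = 1.
(Algebraic check: The pgf is f(s) = 1/3 + 11/18·s + 1/18·s². The extinction probability q is the smallest fixed point of f in [0, 1]. Setting s = f(s):
  1/18·s² + (11/18 − 1)·s + 1/3 = 0
  1/18·s² − (1/3 + 1/18)·s + 1/3 = 0
which factors as (s − 1)·(1/18·s − 1/3) = 0, giving roots s = 1 and s = (1/3)/(1/18) = 6. Since 6 ≥ 1, the smallest root in [0, 1] is s = 1.)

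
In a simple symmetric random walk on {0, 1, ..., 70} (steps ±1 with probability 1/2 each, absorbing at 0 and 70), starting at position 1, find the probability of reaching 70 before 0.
P(hit 70 before 0) = 1/70

Let u_k = P(hit 70 before 0 | start at k). Then u_0 = 0, u_70 = 1, and u_k = u_{k-1}/2 + u_{k+1}/2 for 1 ≤ k ≤ 69. This harmonic recurrence is solved by u_k = k/70, giving u_1 = 1/70.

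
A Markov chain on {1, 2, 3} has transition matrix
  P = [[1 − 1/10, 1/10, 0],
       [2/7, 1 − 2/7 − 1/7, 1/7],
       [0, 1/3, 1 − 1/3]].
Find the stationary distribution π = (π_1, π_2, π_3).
π = (2/3, 7/30, 1/10)

This is a birth-death chain on three states, which satisfies detailed balance: π_1 · P_{12} = π_2 · P_{21} and π_2 · P_{23} = π_3 · P_{32}.
From π_1 · 1/10 = π_2 · 2/7: π_2/π_1 = (1/10)/(2/7) = 7/20.
From π_2 · 1/7 = π_3 · 1/3: π_3/π_2 = (1/7)/(1/3) = 3/7.
Take π_1 proportional to 1; then unnormalized π = (1, 7/20, 3/20). Normalize by dividing by the sum 3/2:
  π = (2/3, 7/30, 1/10).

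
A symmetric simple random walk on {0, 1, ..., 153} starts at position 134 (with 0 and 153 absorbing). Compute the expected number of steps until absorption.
E[τ | X_0 = 134] = 2546

Let v_k = E[τ | X_0 = k]. Boundary: v_0 = v_153 = 0. Recurrence: v_k = 1 + (v_{k-1} + v_{k+1})/2 for 1 ≤ k ≤ 152. The particular solution to v_k − (v_{k-1} + v_{k+1})/2 = 1 is v_k = −k^2. Adding homogeneous solution A + B k and matching boundaries gives v_k = k (153 − k). Substituting k = 134: v_134 = 134 · 19 = 2546.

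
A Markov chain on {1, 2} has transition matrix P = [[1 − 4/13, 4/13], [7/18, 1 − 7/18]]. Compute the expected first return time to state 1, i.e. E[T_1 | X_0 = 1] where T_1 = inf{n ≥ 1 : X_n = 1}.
E[T_1 | X_0 = 1] = 1/π_1 = 163/91

For an irreducible recurrent Markov chain with stationary distribution π, E[T_i | X_0 = i] = 1/π_i (Kac's formula). Here π_1 = (7/18)/(4/13 + 7/18) = (7/18)/(163/234) = 91/163, so E[T_1 | X_0 = 1] = 1/π_1 = (4/13 + 7/18)/(7/18) = (163/234)/(7/18) = 163/91.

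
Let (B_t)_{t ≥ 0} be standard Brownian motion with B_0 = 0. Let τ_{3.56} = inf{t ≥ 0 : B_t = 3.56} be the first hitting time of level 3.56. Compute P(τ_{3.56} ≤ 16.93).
P(τ_{3.56} ≤ 16.93) = 2(1 − Φ(3.56/√16.93)) = 2(1 − Φ(0.8652)) ≈ 0.3869

By the reflection principle for standard BM, P(τ_b ≤ t) = 2 · P(B_t ≥ b). Since B_t ~ N(0, t), P(B_t ≥ 3.56) = 1 − Φ(3.56/√t) = 1 − Φ(3.56/√16.93) = 1 − Φ(0.8652) ≈ 0.19346. Doubling: P(τ_{3.56} ≤ 16.93) ≈ 2 · 0.19346 = 0.38692 ≈ 0.3869.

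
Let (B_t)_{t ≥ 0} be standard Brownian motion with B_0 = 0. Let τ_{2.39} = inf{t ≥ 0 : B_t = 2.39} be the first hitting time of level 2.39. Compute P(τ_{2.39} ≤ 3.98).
P(τ_{2.39} ≤ 3.98) = 2(1 − Φ(2.39/√3.98)) = 2(1 − Φ(1.1980)) ≈ 0.2309

By the reflection principle for standard BM, P(τ_b ≤ t) = 2 · P(B_t ≥ b). Since B_t ~ N(0, t), P(B_t ≥ 2.39) = 1 − Φ(2.39/√t) = 1 − Φ(2.39/√3.98) = 1 − Φ(1.1980) ≈ 0.11546. Doubling: P(τ_{2.39} ≤ 3.98) ≈ 2 · 0.11546 = 0.23092 ≈ 0.2309.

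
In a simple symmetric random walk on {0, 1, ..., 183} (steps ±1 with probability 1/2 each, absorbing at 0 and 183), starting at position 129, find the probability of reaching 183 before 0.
P(hit 183 before 0) = 129/183 = 43/61

Let u_k = P(hit 183 before 0 | start at k). Then u_0 = 0, u_183 = 1, and u_k = u_{k-1}/2 + u_{k+1}/2 for 1 ≤ k ≤ 182. This harmonic recurrence is solved by u_k = k/183, giving u_129 = 129/183 = 43/61.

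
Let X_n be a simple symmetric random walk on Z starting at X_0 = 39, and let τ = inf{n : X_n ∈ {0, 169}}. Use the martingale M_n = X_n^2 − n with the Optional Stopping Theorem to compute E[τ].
E[τ] = 5070

M_n = X_n^2 − n is a martingale (since E[X_{n+1}^2 | F_n] = X_n^2 + 1). By OST (τ has finite mean in a bounded region), E[M_τ] = E[M_0] = X_0^2 − 0 = 39^2 = 1521. Also E[M_τ] = E[X_τ^2] − E[τ]. The walk exits at 0 or 169, with P(hit 169 first) = 39/169, so E[X_τ^2] = 169^2 · 39/169 + 0 = 6591. Thus E[τ] = E[X_τ^2] − E[M_τ] = 6591 − 1521 = 5070 = 39(169 − 39) = 5070.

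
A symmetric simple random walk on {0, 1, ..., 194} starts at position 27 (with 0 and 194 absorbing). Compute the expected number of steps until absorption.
E[τ | X_0 = 27] = 4509

Let v_k = E[τ | X_0 = k]. Boundary: v_0 = v_194 = 0. Recurrence: v_k = 1 + (v_{k-1} + v_{k+1})/2 for 1 ≤ k ≤ 193. The particular solution to v_k − (v_{k-1} + v_{k+1})/2 = 1 is v_k = −k^2. Adding homogeneous solution A + B k and matching boundaries gives v_k = k (194 − k). Substituting k = 27: v_27 = 27 · 167 = 4509.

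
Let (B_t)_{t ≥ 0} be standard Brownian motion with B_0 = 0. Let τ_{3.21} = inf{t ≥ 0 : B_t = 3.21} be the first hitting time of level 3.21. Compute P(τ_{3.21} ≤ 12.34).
P(τ_{3.21} ≤ 12.34) = 2(1 − Φ(3.21/√12.34)) = 2(1 − Φ(0.9138)) ≈ 0.3608

By the reflection principle for standard BM, P(τ_b ≤ t) = 2 · P(B_t ≥ b). Since B_t ~ N(0, t), P(B_t ≥ 3.21) = 1 − Φ(3.21/√t) = 1 − Φ(3.21/√12.34) = 1 − Φ(0.9138) ≈ 0.18041. Doubling: P(τ_{3.21} ≤ 12.34) ≈ 2 · 0.18041 = 0.36082 ≈ 0.3608.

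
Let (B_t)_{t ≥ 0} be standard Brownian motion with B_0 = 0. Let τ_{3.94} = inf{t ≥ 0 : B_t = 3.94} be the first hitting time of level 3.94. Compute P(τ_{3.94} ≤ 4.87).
P(τ_{3.94} ≤ 4.87) = 2(1 − Φ(3.94/√4.87)) = 2(1 − Φ(1.7854)) ≈ 0.0742

By the reflection principle for standard BM, P(τ_b ≤ t) = 2 · P(B_t ≥ b). Since B_t ~ N(0, t), P(B_t ≥ 3.94) = 1 − Φ(3.94/√t) = 1 − Φ(3.94/√4.87) = 1 − Φ(1.7854) ≈ 0.03710. Doubling: P(τ_{3.94} ≤ 4.87) ≈ 2 · 0.03710 = 0.07420 ≈ 0.0742.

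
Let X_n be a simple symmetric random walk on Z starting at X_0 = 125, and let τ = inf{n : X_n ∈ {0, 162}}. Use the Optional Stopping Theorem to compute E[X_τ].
E[X_τ] = 125

X_n is a martingale and τ is a bounded-mean stopping time (indeed τ is finite a.s. with bounded expectation since the walk is in a bounded region). By the OST, E[X_τ] = E[X_0] = 125. Equivalently: E[X_τ] = 162 · P(hit 162 first) + 0 · P(hit 0 first) = 162 · (125/162) = 125.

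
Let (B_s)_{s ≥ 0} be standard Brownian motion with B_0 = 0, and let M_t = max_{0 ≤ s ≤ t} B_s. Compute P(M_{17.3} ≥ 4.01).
P(M_{17.3} ≥ 4.01) = 2·P(B_{17.3} ≥ 4.01) = 2(1 − Φ(4.01/√17.3)) ≈ 0.3350

By the reflection principle for Brownian motion, P(M_t ≥ a) = 2 · P(B_t ≥ a) for a ≥ 0. Since B_t ~ N(0, t), P(B_t ≥ 4.01) = 1 − Φ(4.01/√t) = 1 − Φ(4.01/√17.3) = 1 − Φ(0.9641). So
  P(M_{17.3} ≥ 4.01) = 2(1 − Φ(0.9641)) ≈ 0.3350.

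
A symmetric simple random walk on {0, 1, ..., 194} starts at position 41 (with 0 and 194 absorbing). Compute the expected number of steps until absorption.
E[τ | X_0 = 41] = 6273

Let v_k = E[τ | X_0 = k]. Boundary: v_0 = v_194 = 0. Recurrence: v_k = 1 + (v_{k-1} + v_{k+1})/2 for 1 ≤ k ≤ 193. The particular solution to v_k − (v_{k-1} + v_{k+1})/2 = 1 is v_k = −k^2. Adding homogeneous solution A + B k and matching boundaries gives v_k = k (194 − k). Substituting k = 41: v_41 = 41 · 153 = 6273.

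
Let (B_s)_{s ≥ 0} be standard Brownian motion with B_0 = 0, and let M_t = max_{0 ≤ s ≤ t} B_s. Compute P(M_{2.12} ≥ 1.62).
P(M_{2.12} ≥ 1.62) = 2·P(B_{2.12} ≥ 1.62) = 2(1 − Φ(1.62/√2.12)) ≈ 0.2659

By the reflection principle for Brownian motion, P(M_t ≥ a) = 2 · P(B_t ≥ a) for a ≥ 0. Since B_t ~ N(0, t), P(B_t ≥ 1.62) = 1 − Φ(1.62/√t) = 1 − Φ(1.62/√2.12) = 1 − Φ(1.1126). So
  P(M_{2.12} ≥ 1.62) = 2(1 − Φ(1.1126)) ≈ 0.2659.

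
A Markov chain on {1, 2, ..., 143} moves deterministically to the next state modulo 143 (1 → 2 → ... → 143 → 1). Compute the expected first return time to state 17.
E[T_17 | X_0 = 17] = 143

The chain cycles deterministically, so starting at state 17 it returns in exactly 143 steps. Equivalently, the stationary distribution is uniform π_j = 1/143 for every state j, so by Kac's formula E[T_17] = 1/π_17 = 143.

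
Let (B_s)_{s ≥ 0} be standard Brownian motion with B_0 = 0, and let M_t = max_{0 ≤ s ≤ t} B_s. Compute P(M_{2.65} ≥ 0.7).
P(M_{2.65} ≥ 0.7) = 2·P(B_{2.65} ≥ 0.7) = 2(1 − Φ(0.7/√2.65)) ≈ 0.6672

By the reflection principle for Brownian motion, P(M_t ≥ a) = 2 · P(B_t ≥ a) for a ≥ 0. Since B_t ~ N(0, t), P(B_t ≥ 0.7) = 1 − Φ(0.7/√t) = 1 − Φ(0.7/√2.65) = 1 − Φ(0.4300). So
  P(M_{2.65} ≥ 0.7) = 2(1 − Φ(0.4300)) ≈ 0.6672.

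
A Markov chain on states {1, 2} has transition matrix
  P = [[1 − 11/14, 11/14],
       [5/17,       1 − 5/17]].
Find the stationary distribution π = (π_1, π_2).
π_1 = 70/257, π_2 = 187/257

Solve πP = π with π_1 + π_2 = 1. From πP = π: π_1 · (1 − 11/14) + π_2 · 5/17 = π_1 ⇒ π_2 · 5/17 = π_1 · 11/14 ⇒ π_2/π_1 = (11/14)/(5/17) = 187/70. Together with π_1 + π_2 = 1:
  π_1 = (5/17)/(11/14 + 5/17) = (5/17)/(257/238) = 70/257,
  π_2 = (11/14)/(11/14 + 5/17) = (11/14)/(257/238) = 187/257.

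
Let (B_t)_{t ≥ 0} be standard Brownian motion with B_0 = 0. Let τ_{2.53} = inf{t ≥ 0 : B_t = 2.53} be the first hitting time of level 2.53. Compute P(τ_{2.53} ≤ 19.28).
P(τ_{2.53} ≤ 19.28) = 2(1 − Φ(2.53/√19.28)) = 2(1 − Φ(0.5762)) ≈ 0.5645

By the reflection principle for standard BM, P(τ_b ≤ t) = 2 · P(B_t ≥ b). Since B_t ~ N(0, t), P(B_t ≥ 2.53) = 1 − Φ(2.53/√t) = 1 − Φ(2.53/√19.28) = 1 − Φ(0.5762) ≈ 0.28224. Doubling: P(τ_{2.53} ≤ 19.28) ≈ 2 · 0.28224 = 0.56448 ≈ 0.5645.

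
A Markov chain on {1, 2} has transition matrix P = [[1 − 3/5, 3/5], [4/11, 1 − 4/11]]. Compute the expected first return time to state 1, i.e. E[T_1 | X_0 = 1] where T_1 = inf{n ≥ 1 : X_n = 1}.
E[T_1 | X_0 = 1] = 1/π_1 = 53/20

For an irreducible recurrent Markov chain with stationary distribution π, E[T_i | X_0 = i] = 1/π_i (Kac's formula). Here π_1 = (4/11)/(3/5 + 4/11) = (4/11)/(53/55) = 20/53, so E[T_1 | X_0 = 1] = 1/π_1 = (3/5 + 4/11)/(4/11) = (53/55)/(4/11) = 53/20.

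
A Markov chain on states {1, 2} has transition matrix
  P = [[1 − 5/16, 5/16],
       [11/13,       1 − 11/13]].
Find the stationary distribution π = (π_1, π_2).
π_1 = 176/241, π_2 = 65/241

Solve πP = π with π_1 + π_2 = 1. From πP = π: π_1 · (1 − 5/16) + π_2 · 11/13 = π_1 ⇒ π_2 · 11/13 = π_1 · 5/16 ⇒ π_2/π_1 = (5/16)/(11/13) = 65/176. Together with π_1 + π_2 = 1:
  π_1 = (11/13)/(5/16 + 11/13) = (11/13)/(241/208) = 176/241,
  π_2 = (5/16)/(5/16 + 11/13) = (5/16)/(241/208) = 65/241.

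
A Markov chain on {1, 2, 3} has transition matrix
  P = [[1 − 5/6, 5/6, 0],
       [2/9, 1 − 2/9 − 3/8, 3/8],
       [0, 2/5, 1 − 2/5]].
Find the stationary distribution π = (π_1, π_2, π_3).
π = (64/529, 240/529, 225/529)

This is a birth-death chain on three states, which satisfies detailed balance: π_1 · P_{12} = π_2 · P_{21} and π_2 · P_{23} = π_3 · P_{32}.
From π_1 · 5/6 = π_2 · 2/9: π_2/π_1 = (5/6)/(2/9) = 15/4.
From π_2 · 3/8 = π_3 · 2/5: π_3/π_2 = (3/8)/(2/5) = 15/16.
Take π_1 proportional to 1; then unnormalized π = (1, 15/4, 225/64). Normalize by dividing by the sum 529/64:
  π = (64/529, 240/529, 225/529).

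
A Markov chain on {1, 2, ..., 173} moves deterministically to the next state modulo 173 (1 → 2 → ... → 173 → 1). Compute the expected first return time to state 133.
E[T_133 | X_0 = 133] = 173

The chain cycles deterministically, so starting at state 133 it returns in exactly 173 steps. Equivalently, the stationary distribution is uniform π_j = 1/173 for every state j, so by Kac's formula E[T_133] = 1/π_133 = 173.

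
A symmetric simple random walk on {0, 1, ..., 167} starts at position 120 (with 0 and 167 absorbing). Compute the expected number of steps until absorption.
E[τ | X_0 = 120] = 5640

Let v_k = E[τ | X_0 = k]. Boundary: v_0 = v_167 = 0. Recurrence: v_k = 1 + (v_{k-1} + v_{k+1})/2 for 1 ≤ k ≤ 166. The particular solution to v_k − (v_{k-1} + v_{k+1})/2 = 1 is v_k = −k^2. Adding homogeneous solution A + B k and matching boundaries gives v_k = k (167 − k). Substituting k = 120: v_120 = 120 · 47 = 5640.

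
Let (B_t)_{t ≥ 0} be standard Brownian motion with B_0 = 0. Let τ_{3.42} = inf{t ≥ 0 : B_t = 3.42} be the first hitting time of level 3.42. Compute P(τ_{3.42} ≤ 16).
P(τ_{3.42} ≤ 16) = 2(1 − Φ(3.42/√16)) = 2(1 − Φ(0.8550)) ≈ 0.3926

By the reflection principle for standard BM, P(τ_b ≤ t) = 2 · P(B_t ≥ b). Since B_t ~ N(0, t), P(B_t ≥ 3.42) = 1 − Φ(3.42/√t) = 1 − Φ(3.42/√16) = 1 − Φ(0.8550) ≈ 0.19628. Doubling: P(τ_{3.42} ≤ 16) ≈ 2 · 0.19628 = 0.39256 ≈ 0.3926.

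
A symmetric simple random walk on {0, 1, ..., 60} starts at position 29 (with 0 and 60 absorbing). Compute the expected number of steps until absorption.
E[τ | X_0 = 29] = 899

Let v_k = E[τ | X_0 = k]. Boundary: v_0 = v_60 = 0. Recurrence: v_k = 1 + (v_{k-1} + v_{k+1})/2 for 1 ≤ k ≤ 59. The particular solution to v_k − (v_{k-1} + v_{k+1})/2 = 1 is v_k = −k^2. Adding homogeneous solution A + B k and matching boundaries gives v_k = k (60 − k). Substituting k = 29: v_29 = 29 · 31 = 899.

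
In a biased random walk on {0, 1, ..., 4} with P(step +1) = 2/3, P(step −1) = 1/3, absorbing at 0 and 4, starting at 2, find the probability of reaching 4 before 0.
P(hit 4 before 0) = (1 − (1/2)^2) / (1 − (1/2)^4) = 4/5

Let u_k denote P(reach 4 before 0 | start at k). Boundary: u_0 = 0, u_4 = 1. Recurrence: u_k = 2/3·u_{k+1} + 1/3·u_{k-1} for 1 ≤ k ≤ 3. Try u_k = A + B·r^k with r = q/p = (1/3)/(2/3) = 1/2. Substitution satisfies the recurrence; boundary conditions give:
  u_k = (1 − r^k) / (1 − r^N) = (1 − (1/2)^2) / (1 − (1/2)^4) = 4/5.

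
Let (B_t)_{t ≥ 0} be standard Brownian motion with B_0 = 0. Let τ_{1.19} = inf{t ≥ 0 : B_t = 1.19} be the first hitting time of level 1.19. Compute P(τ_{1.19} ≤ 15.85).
P(τ_{1.19} ≤ 15.85) = 2(1 − Φ(1.19/√15.85)) = 2(1 − Φ(0.2989)) ≈ 0.7650

By the reflection principle for standard BM, P(τ_b ≤ t) = 2 · P(B_t ≥ b). Since B_t ~ N(0, t), P(B_t ≥ 1.19) = 1 − Φ(1.19/√t) = 1 − Φ(1.19/√15.85) = 1 − Φ(0.2989) ≈ 0.38251. Doubling: P(τ_{1.19} ≤ 15.85) ≈ 2 · 0.38251 = 0.76502 ≈ 0.7650.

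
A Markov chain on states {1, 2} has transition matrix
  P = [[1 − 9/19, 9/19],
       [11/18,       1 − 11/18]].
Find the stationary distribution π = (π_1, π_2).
π_1 = 209/371, π_2 = 162/371

Solve πP = π with π_1 + π_2 = 1. From πP = π: π_1 · (1 − 9/19) + π_2 · 11/18 = π_1 ⇒ π_2 · 11/18 = π_1 · 9/19 ⇒ π_2/π_1 = (9/19)/(11/18) = 162/209. Together with π_1 + π_2 = 1:
  π_1 = (11/18)/(9/19 + 11/18) = (11/18)/(371/342) = 209/371,
  π_2 = (9/19)/(9/19 + 11/18) = (9/19)/(371/342) = 162/371.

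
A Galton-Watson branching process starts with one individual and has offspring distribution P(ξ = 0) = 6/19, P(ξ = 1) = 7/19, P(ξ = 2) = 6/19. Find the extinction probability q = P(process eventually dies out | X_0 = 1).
q = 1

Mean offspring μ = 0·6/19 + 1·7/19 + 2·6/19 = 1 ≤ 1. For μ ≤ 1 with offspring not concentrated at 1, the Galton-Watson process goes extinct almost surely, so q = 1.
(Algebraic check: The pgf is f(s) = 6/19 + 7/19·s + 6/19·s². The extinction probability q is the smallest fixed point of f in [0, 1]. Setting s = f(s):
  6/19·s² + (7/19 − 1)·s + 6/19 = 0
  6/19·s² − (6/19 + 6/19)·s + 6/19 = 0
which factors as (s − 1)·(6/19·s − 6/19) = 0, giving roots s = 1 and s = (6/19)/(6/19) = 1. Since 1 ≥ 1, the smallest root in [0, 1] is s = 1.)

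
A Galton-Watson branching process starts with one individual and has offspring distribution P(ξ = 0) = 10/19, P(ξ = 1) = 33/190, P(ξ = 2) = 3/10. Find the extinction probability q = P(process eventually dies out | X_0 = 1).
q = 1

Mean offspring μ = 0·10/19 + 1·33/190 + 2·3/10 = 147/190 ≤ 1. For μ ≤ 1 with offspring not concentrated at 1, the Galton-Watson process goes extinct almost surely, so q = 1.
(Algebraic check: The pgf is f(s) = 10/19 + 33/190·s + 3/10·s². The extinction probability q is the smallest fixed point of f in [0, 1]. Setting s = f(s):
  3/10·s² + (33/190 − 1)·s + 10/19 = 0
  3/10·s² − (10/19 + 3/10)·s + 10/19 = 0
which factors as (s − 1)·(3/10·s − 10/19) = 0, giving roots s = 1 and s = (10/19)/(3/10) = 100/57. Since 100/57 ≥ 1, the smallest root in [0, 1] is s = 1.)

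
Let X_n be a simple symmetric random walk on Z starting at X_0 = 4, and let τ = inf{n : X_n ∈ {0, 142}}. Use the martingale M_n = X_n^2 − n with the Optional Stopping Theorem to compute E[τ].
E[τ] = 552

M_n = X_n^2 − n is a martingale (since E[X_{n+1}^2 | F_n] = X_n^2 + 1). By OST (τ has finite mean in a bounded region), E[M_τ] = E[M_0] = X_0^2 − 0 = 4^2 = 16. Also E[M_τ] = E[X_τ^2] − E[τ]. The walk exits at 0 or 142, with P(hit 142 first) = 4/142, so E[X_τ^2] = 142^2 · 4/142 + 0 = 568. Thus E[τ] = E[X_τ^2] − E[M_τ] = 568 − 16 = 552 = 4(142 − 4) = 552.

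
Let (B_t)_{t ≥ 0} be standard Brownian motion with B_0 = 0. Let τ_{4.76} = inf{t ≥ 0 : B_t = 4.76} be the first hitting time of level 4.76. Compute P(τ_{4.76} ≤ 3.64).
P(τ_{4.76} ≤ 3.64) = 2(1 − Φ(4.76/√3.64)) = 2(1 − Φ(2.4949)) ≈ 0.0126

By the reflection principle for standard BM, P(τ_b ≤ t) = 2 · P(B_t ≥ b). Since B_t ~ N(0, t), P(B_t ≥ 4.76) = 1 − Φ(4.76/√t) = 1 − Φ(4.76/√3.64) = 1 − Φ(2.4949) ≈ 0.00630. Doubling: P(τ_{4.76} ≤ 3.64) ≈ 2 · 0.00630 = 0.01260 ≈ 0.0126.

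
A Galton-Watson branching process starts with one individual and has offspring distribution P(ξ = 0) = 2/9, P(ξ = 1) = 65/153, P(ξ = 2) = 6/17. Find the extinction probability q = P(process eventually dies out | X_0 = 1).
q = 17/27

The pgf is f(s) = 2/9 + 65/153·s + 6/17·s². The extinction probability q is the smallest fixed point of f in [0, 1]. Setting s = f(s):
  6/17·s² + (65/153 − 1)·s + 2/9 = 0
  6/17·s² − (2/9 + 6/17)·s + 2/9 = 0
which factors as (s − 1)·(6/17·s − 2/9) = 0, giving roots s = 1 and s = (2/9)/(6/17) = 17/27.
Mean offspring μ = 65/153 + 2·6/17 = 173/153 > 1 (supercritical), so q < 1. The extinction probability is the smaller root: q = (2/9)/(6/17) = 17/27.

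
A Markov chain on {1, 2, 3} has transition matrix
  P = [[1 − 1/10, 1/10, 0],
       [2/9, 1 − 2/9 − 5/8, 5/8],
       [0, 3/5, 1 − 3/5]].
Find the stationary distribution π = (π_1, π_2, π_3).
π = (160/307, 72/307, 75/307)

This is a birth-death chain on three states, which satisfies detailed balance: π_1 · P_{12} = π_2 · P_{21} and π_2 · P_{23} = π_3 · P_{32}.
From π_1 · 1/10 = π_2 · 2/9: π_2/π_1 = (1/10)/(2/9) = 9/20.
From π_2 · 5/8 = π_3 · 3/5: π_3/π_2 = (5/8)/(3/5) = 25/24.
Take π_1 proportional to 1; then unnormalized π = (1, 9/20, 15/32). Normalize by dividing by the sum 307/160:
  π = (160/307, 72/307, 75/307).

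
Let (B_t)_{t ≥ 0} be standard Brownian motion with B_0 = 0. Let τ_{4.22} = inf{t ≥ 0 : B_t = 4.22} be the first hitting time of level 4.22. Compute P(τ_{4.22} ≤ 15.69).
P(τ_{4.22} ≤ 15.69) = 2(1 − Φ(4.22/√15.69)) = 2(1 − Φ(1.0654)) ≈ 0.2867

By the reflection principle for standard BM, P(τ_b ≤ t) = 2 · P(B_t ≥ b). Since B_t ~ N(0, t), P(B_t ≥ 4.22) = 1 − Φ(4.22/√t) = 1 − Φ(4.22/√15.69) = 1 − Φ(1.0654) ≈ 0.14335. Doubling: P(τ_{4.22} ≤ 15.69) ≈ 2 · 0.14335 = 0.28670 ≈ 0.2867.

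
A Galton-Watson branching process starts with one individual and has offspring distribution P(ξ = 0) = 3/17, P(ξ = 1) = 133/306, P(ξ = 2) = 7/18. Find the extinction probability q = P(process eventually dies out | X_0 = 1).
q = 54/119

The pgf is f(s) = 3/17 + 133/306·s + 7/18·s². The extinction probability q is the smallest fixed point of f in [0, 1]. Setting s = f(s):
  7/18·s² + (133/306 − 1)·s + 3/17 = 0
  7/18·s² − (3/17 + 7/18)·s + 3/17 = 0
which factors as (s − 1)·(7/18·s − 3/17) = 0, giving roots s = 1 and s = (3/17)/(7/18) = 54/119.
Mean offspring μ = 133/306 + 2·7/18 = 371/306 > 1 (supercritical), so q < 1. The extinction probability is the smaller root: q = (3/17)/(7/18) = 54/119.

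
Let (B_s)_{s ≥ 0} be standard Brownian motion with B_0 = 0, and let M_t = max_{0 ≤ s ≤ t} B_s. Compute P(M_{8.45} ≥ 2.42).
P(M_{8.45} ≥ 2.42) = 2·P(B_{8.45} ≥ 2.42) = 2(1 − Φ(2.42/√8.45)) ≈ 0.4051

By the reflection principle for Brownian motion, P(M_t ≥ a) = 2 · P(B_t ≥ a) for a ≥ 0. Since B_t ~ N(0, t), P(B_t ≥ 2.42) = 1 − Φ(2.42/√t) = 1 − Φ(2.42/√8.45) = 1 − Φ(0.8325). So
  P(M_{8.45} ≥ 2.42) = 2(1 − Φ(0.8325)) ≈ 0.4051.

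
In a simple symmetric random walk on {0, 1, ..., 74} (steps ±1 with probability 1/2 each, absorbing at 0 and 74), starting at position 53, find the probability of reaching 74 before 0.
P(hit 74 before 0) = 53/74

Let u_k = P(hit 74 before 0 | start at k). Then u_0 = 0, u_74 = 1, and u_k = u_{k-1}/2 + u_{k+1}/2 for 1 ≤ k ≤ 73. This harmonic recurrence is solved by u_k = k/74, giving u_53 = 53/74.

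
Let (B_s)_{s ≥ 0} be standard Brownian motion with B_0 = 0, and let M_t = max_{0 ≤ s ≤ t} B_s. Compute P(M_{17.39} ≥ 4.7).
P(M_{17.39} ≥ 4.7) = 2·P(B_{17.39} ≥ 4.7) = 2(1 − Φ(4.7/√17.39)) ≈ 0.2597

By the reflection principle for Brownian motion, P(M_t ≥ a) = 2 · P(B_t ≥ a) for a ≥ 0. Since B_t ~ N(0, t), P(B_t ≥ 4.7) = 1 − Φ(4.7/√t) = 1 − Φ(4.7/√17.39) = 1 − Φ(1.1271). So
  P(M_{17.39} ≥ 4.7) = 2(1 − Φ(1.1271)) ≈ 0.2597.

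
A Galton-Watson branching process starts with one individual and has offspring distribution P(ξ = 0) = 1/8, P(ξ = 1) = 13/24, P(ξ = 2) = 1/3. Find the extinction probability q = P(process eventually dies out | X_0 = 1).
q = 3/8

The pgf is f(s) = 1/8 + 13/24·s + 1/3·s². The extinction probability q is the smallest fixed point of f in [0, 1]. Setting s = f(s):
  1/3·s² + (13/24 − 1)·s + 1/8 = 0
  1/3·s² − (1/8 + 1/3)·s + 1/8 = 0
which factors as (s − 1)·(1/3·s − 1/8) = 0, giving roots s = 1 and s = (1/8)/(1/3) = 3/8.
Mean offspring μ = 13/24 + 2·1/3 = 29/24 > 1 (supercritical), so q < 1. The extinction probability is the smaller root: q = (1/8)/(1/3) = 3/8.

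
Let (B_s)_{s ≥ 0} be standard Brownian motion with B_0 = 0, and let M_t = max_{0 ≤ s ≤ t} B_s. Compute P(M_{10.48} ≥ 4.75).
P(M_{10.48} ≥ 4.75) = 2·P(B_{10.48} ≥ 4.75) = 2(1 − Φ(4.75/√10.48)) ≈ 0.1423

By the reflection principle for Brownian motion, P(M_t ≥ a) = 2 · P(B_t ≥ a) for a ≥ 0. Since B_t ~ N(0, t), P(B_t ≥ 4.75) = 1 − Φ(4.75/√t) = 1 − Φ(4.75/√10.48) = 1 − Φ(1.4673). So
  P(M_{10.48} ≥ 4.75) = 2(1 − Φ(1.4673)) ≈ 0.1423.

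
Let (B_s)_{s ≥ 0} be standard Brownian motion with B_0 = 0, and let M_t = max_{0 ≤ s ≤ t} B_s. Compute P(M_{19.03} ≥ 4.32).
P(M_{19.03} ≥ 4.32) = 2·P(B_{19.03} ≥ 4.32) = 2(1 − Φ(4.32/√19.03)) ≈ 0.3220

By the reflection principle for Brownian motion, P(M_t ≥ a) = 2 · P(B_t ≥ a) for a ≥ 0. Since B_t ~ N(0, t), P(B_t ≥ 4.32) = 1 − Φ(4.32/√t) = 1 − Φ(4.32/√19.03) = 1 − Φ(0.9903). So
  P(M_{19.03} ≥ 4.32) = 2(1 − Φ(0.9903)) ≈ 0.3220.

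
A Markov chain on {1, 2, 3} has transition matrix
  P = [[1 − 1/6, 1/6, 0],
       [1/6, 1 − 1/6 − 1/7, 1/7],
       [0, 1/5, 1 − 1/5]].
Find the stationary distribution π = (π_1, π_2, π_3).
π = (7/19, 7/19, 5/19)

This is a birth-death chain on three states, which satisfies detailed balance: π_1 · P_{12} = π_2 · P_{21} and π_2 · P_{23} = π_3 · P_{32}.
From π_1 · 1/6 = π_2 · 1/6: π_2/π_1 = (1/6)/(1/6) = 1.
From π_2 · 1/7 = π_3 · 1/5: π_3/π_2 = (1/7)/(1/5) = 5/7.
Take π_1 proportional to 1; then unnormalized π = (1, 1, 5/7). Normalize by dividing by the sum 19/7:
  π = (7/19, 7/19, 5/19).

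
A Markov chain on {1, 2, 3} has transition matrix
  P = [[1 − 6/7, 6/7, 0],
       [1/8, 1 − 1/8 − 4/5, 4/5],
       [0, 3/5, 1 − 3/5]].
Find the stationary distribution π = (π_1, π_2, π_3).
π = (1/17, 48/119, 64/119)

This is a birth-death chain on three states, which satisfies detailed balance: π_1 · P_{12} = π_2 · P_{21} and π_2 · P_{23} = π_3 · P_{32}.
From π_1 · 6/7 = π_2 · 1/8: π_2/π_1 = (6/7)/(1/8) = 48/7.
From π_2 · 4/5 = π_3 · 3/5: π_3/π_2 = (4/5)/(3/5) = 4/3.
Take π_1 proportional to 1; then unnormalized π = (1, 48/7, 64/7). Normalize by dividing by the sum 17:
  π = (1/17, 48/119, 64/119).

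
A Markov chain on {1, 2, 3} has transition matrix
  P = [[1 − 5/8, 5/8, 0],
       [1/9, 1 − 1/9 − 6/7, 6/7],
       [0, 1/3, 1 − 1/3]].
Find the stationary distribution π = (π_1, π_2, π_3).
π = (56/1181, 315/1181, 810/1181)

This is a birth-death chain on three states, which satisfies detailed balance: π_1 · P_{12} = π_2 · P_{21} and π_2 · P_{23} = π_3 · P_{32}.
From π_1 · 5/8 = π_2 · 1/9: π_2/π_1 = (5/8)/(1/9) = 45/8.
From π_2 · 6/7 = π_3 · 1/3: π_3/π_2 = (6/7)/(1/3) = 18/7.
Take π_1 proportional to 1; then unnormalized π = (1, 45/8, 405/28). Normalize by dividing by the sum 1181/56:
  π = (56/1181, 315/1181, 810/1181).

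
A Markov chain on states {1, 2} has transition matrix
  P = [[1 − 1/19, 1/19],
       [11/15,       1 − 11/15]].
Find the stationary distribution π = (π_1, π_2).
π_1 = 209/224, π_2 = 15/224

Solve πP = π with π_1 + π_2 = 1. From πP = π: π_1 · (1 − 1/19) + π_2 · 11/15 = π_1 ⇒ π_2 · 11/15 = π_1 · 1/19 ⇒ π_2/π_1 = (1/19)/(11/15) = 15/209. Together with π_1 + π_2 = 1:
  π_1 = (11/15)/(1/19 + 11/15) = (11/15)/(224/285) = 209/224,
  π_2 = (1/19)/(1/19 + 11/15) = (1/19)/(224/285) = 15/224.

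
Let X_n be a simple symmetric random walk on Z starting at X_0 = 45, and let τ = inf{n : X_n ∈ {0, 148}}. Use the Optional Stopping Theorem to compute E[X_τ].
E[X_τ] = 45

X_n is a martingale and τ is a bounded-mean stopping time (indeed τ is finite a.s. with bounded expectation since the walk is in a bounded region). By the OST, E[X_τ] = E[X_0] = 45. Equivalently: E[X_τ] = 148 · P(hit 148 first) + 0 · P(hit 0 first) = 148 · (45/148) = 45.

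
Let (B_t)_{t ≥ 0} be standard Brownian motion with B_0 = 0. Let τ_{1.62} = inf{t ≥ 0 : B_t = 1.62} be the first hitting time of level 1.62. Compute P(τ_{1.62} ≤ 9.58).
P(τ_{1.62} ≤ 9.58) = 2(1 − Φ(1.62/√9.58)) = 2(1 − Φ(0.5234)) ≈ 0.6007

By the reflection principle for standard BM, P(τ_b ≤ t) = 2 · P(B_t ≥ b). Since B_t ~ N(0, t), P(B_t ≥ 1.62) = 1 − Φ(1.62/√t) = 1 − Φ(1.62/√9.58) = 1 − Φ(0.5234) ≈ 0.30035. Doubling: P(τ_{1.62} ≤ 9.58) ≈ 2 · 0.30035 = 0.60070 ≈ 0.6007.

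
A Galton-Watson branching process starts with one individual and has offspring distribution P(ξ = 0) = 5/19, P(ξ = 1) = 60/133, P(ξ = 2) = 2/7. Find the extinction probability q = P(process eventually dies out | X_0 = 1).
q = 35/38

The pgf is f(s) = 5/19 + 60/133·s + 2/7·s². The extinction probability q is the smallest fixed point of f in [0, 1]. Setting s = f(s):
  2/7·s² + (60/133 − 1)·s + 5/19 = 0
  2/7·s² − (5/19 + 2/7)·s + 5/19 = 0
which factors as (s − 1)·(2/7·s − 5/19) = 0, giving roots s = 1 and s = (5/19)/(2/7) = 35/38.
Mean offspring μ = 60/133 + 2·2/7 = 136/133 > 1 (supercritical), so q < 1. The extinction probability is the smaller root: q = (5/19)/(2/7) = 35/38.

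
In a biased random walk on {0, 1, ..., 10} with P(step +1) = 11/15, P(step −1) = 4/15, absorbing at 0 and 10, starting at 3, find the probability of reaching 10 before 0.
P(hit 10 before 0) = (1 − (4/11)^3) / (1 − (4/11)^10) = 3527177951/3705196575

Let u_k denote P(reach 10 before 0 | start at k). Boundary: u_0 = 0, u_10 = 1. Recurrence: u_k = 11/15·u_{k+1} + 4/15·u_{k-1} for 1 ≤ k ≤ 9. Try u_k = A + B·r^k with r = q/p = (4/15)/(11/15) = 4/11. Substitution satisfies the recurrence; boundary conditions give:
  u_k = (1 − r^k) / (1 − r^N) = (1 − (4/11)^3) / (1 − (4/11)^10) = 3527177951/3705196575.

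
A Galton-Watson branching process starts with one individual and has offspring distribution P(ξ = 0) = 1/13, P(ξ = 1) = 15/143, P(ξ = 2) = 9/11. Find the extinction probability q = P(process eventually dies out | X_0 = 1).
q = 11/117

The pgf is f(s) = 1/13 + 15/143·s + 9/11·s². The extinction probability q is the smallest fixed point of f in [0, 1]. Setting s = f(s):
  9/11·s² + (15/143 − 1)·s + 1/13 = 0
  9/11·s² − (1/13 + 9/11)·s + 1/13 = 0
which factors as (s − 1)·(9/11·s − 1/13) = 0, giving roots s = 1 and s = (1/13)/(9/11) = 11/117.
Mean offspring μ = 15/143 + 2·9/11 = 249/143 > 1 (supercritical), so q < 1. The extinction probability is the smaller root: q = (1/13)/(9/11) = 11/117.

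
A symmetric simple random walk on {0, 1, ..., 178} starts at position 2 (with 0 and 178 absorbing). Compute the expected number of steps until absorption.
E[τ | X_0 = 2] = 352

Let v_k = E[τ | X_0 = k]. Boundary: v_0 = v_178 = 0. Recurrence: v_k = 1 + (v_{k-1} + v_{k+1})/2 for 1 ≤ k ≤ 177. The particular solution to v_k − (v_{k-1} + v_{k+1})/2 = 1 is v_k = −k^2. Adding homogeneous solution A + B k and matching boundaries gives v_k = k (178 − k). Substituting k = 2: v_2 = 2 · 176 = 352.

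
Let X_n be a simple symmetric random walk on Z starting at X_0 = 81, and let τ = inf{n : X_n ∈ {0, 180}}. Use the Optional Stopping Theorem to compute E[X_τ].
E[X_τ] = 81

X_n is a martingale and τ is a bounded-mean stopping time (indeed τ is finite a.s. with bounded expectation since the walk is in a bounded region). By the OST, E[X_τ] = E[X_0] = 81. Equivalently: E[X_τ] = 180 · P(hit 180 first) + 0 · P(hit 0 first) = 180 · (81/180) = 81.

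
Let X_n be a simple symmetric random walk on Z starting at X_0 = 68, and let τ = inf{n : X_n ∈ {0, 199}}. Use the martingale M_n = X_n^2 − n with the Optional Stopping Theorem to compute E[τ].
E[τ] = 8908

M_n = X_n^2 − n is a martingale (since E[X_{n+1}^2 | F_n] = X_n^2 + 1). By OST (τ has finite mean in a bounded region), E[M_τ] = E[M_0] = X_0^2 − 0 = 68^2 = 4624. Also E[M_τ] = E[X_τ^2] − E[τ]. The walk exits at 0 or 199, with P(hit 199 first) = 68/199, so E[X_τ^2] = 199^2 · 68/199 + 0 = 13532. Thus E[τ] = E[X_τ^2] − E[M_τ] = 13532 − 4624 = 8908 = 68(199 − 68) = 8908.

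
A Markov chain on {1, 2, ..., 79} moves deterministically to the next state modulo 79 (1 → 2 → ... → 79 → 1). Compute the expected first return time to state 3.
E[T_3 | X_0 = 3] = 79

The chain cycles deterministically, so starting at state 3 it returns in exactly 79 steps. Equivalently, the stationary distribution is uniform π_j = 1/79 for every state j, so by Kac's formula E[T_3] = 1/π_3 = 79.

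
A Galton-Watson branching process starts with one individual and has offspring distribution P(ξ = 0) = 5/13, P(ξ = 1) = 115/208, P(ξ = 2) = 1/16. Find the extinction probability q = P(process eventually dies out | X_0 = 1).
q = 1

Mean offspring μ = 0·5/13 + 1·115/208 + 2·1/16 = 141/208 ≤ 1. For μ ≤ 1 with offspring not concentrated at 1, the Galton-Watson process goes extinct almost surely, so q = 1.
(Algebraic check: The pgf is f(s) = 5/13 + 115/208·s + 1/16·s². The extinction probability q is the smallest fixed point of f in [0, 1]. Setting s = f(s):
  1/16·s² + (115/208 − 1)·s + 5/13 = 0
  1/16·s² − (5/13 + 1/16)·s + 5/13 = 0
which factors as (s − 1)·(1/16·s − 5/13) = 0, giving roots s = 1 and s = (5/13)/(1/16) = 80/13. Since 80/13 ≥ 1, the smallest root in [0, 1] is s = 1.)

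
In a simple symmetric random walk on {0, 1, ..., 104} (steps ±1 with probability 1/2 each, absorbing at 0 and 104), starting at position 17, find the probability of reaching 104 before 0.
P(hit 104 before 0) = 17/104

Let u_k = P(hit 104 before 0 | start at k). Then u_0 = 0, u_104 = 1, and u_k = u_{k-1}/2 + u_{k+1}/2 for 1 ≤ k ≤ 103. This harmonic recurrence is solved by u_k = k/104, giving u_17 = 17/104.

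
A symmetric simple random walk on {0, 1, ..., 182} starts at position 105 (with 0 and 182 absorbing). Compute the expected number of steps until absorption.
E[τ | X_0 = 105] = 8085

Let v_k = E[τ | X_0 = k]. Boundary: v_0 = v_182 = 0. Recurrence: v_k = 1 + (v_{k-1} + v_{k+1})/2 for 1 ≤ k ≤ 181. The particular solution to v_k − (v_{k-1} + v_{k+1})/2 = 1 is v_k = −k^2. Adding homogeneous solution A + B k and matching boundaries gives v_k = k (182 − k). Substituting k = 105: v_105 = 105 · 77 = 8085.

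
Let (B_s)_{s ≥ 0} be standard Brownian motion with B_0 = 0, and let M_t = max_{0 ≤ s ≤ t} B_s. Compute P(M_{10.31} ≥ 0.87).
P(M_{10.31} ≥ 0.87) = 2·P(B_{10.31} ≥ 0.87) = 2(1 − Φ(0.87/√10.31)) ≈ 0.7864

By the reflection principle for Brownian motion, P(M_t ≥ a) = 2 · P(B_t ≥ a) for a ≥ 0. Since B_t ~ N(0, t), P(B_t ≥ 0.87) = 1 − Φ(0.87/√t) = 1 − Φ(0.87/√10.31) = 1 − Φ(0.2710). So
  P(M_{10.31} ≥ 0.87) = 2(1 − Φ(0.2710)) ≈ 0.7864.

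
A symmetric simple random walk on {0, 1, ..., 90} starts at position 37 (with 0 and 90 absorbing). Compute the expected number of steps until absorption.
E[τ | X_0 = 37] = 1961

Let v_k = E[τ | X_0 = k]. Boundary: v_0 = v_90 = 0. Recurrence: v_k = 1 + (v_{k-1} + v_{k+1})/2 for 1 ≤ k ≤ 89. The particular solution to v_k − (v_{k-1} + v_{k+1})/2 = 1 is v_k = −k^2. Adding homogeneous solution A + B k and matching boundaries gives v_k = k (90 − k). Substituting k = 37: v_37 = 37 · 53 = 1961.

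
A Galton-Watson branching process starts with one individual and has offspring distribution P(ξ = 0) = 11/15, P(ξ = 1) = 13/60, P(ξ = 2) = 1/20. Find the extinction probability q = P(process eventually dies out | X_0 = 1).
q = 1

Mean offspring μ = 0·11/15 + 1·13/60 + 2·1/20 = 19/60 ≤ 1. For μ ≤ 1 with offspring not concentrated at 1, the Galton-Watson process goes extinct almost surely, so q = 1.
(Algebraic check: The pgf is f(s) = 11/15 + 13/60·s + 1/20·s². The extinction probability q is the smallest fixed point of f in [0, 1]. Setting s = f(s):
  1/20·s² + (13/60 − 1)·s + 11/15 = 0
  1/20·s² − (11/15 + 1/20)·s + 11/15 = 0
which factors as (s − 1)·(1/20·s − 11/15) = 0, giving roots s = 1 and s = (11/15)/(1/20) = 44/3. Since 44/3 ≥ 1, the smallest root in [0, 1] is s = 1.)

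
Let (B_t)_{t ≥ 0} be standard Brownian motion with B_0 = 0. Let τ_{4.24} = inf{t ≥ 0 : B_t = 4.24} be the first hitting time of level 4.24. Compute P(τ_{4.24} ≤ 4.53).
P(τ_{4.24} ≤ 4.53) = 2(1 − Φ(4.24/√4.53)) = 2(1 − Φ(1.9921)) ≈ 0.0464

By the reflection principle for standard BM, P(τ_b ≤ t) = 2 · P(B_t ≥ b). Since B_t ~ N(0, t), P(B_t ≥ 4.24) = 1 − Φ(4.24/√t) = 1 − Φ(4.24/√4.53) = 1 − Φ(1.9921) ≈ 0.02318. Doubling: P(τ_{4.24} ≤ 4.53) ≈ 2 · 0.02318 = 0.04636 ≈ 0.0464.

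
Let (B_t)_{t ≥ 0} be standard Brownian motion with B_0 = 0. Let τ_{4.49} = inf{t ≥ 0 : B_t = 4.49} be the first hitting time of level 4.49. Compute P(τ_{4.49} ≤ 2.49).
P(τ_{4.49} ≤ 2.49) = 2(1 − Φ(4.49/√2.49)) = 2(1 − Φ(2.8454)) ≈ 0.0044

By the reflection principle for standard BM, P(τ_b ≤ t) = 2 · P(B_t ≥ b). Since B_t ~ N(0, t), P(B_t ≥ 4.49) = 1 − Φ(4.49/√t) = 1 − Φ(4.49/√2.49) = 1 − Φ(2.8454) ≈ 0.00222. Doubling: P(τ_{4.49} ≤ 2.49) ≈ 2 · 0.00222 = 0.00444 ≈ 0.0044.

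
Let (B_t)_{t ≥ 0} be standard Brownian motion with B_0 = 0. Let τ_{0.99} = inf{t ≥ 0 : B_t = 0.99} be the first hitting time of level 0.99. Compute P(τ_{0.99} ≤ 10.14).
P(τ_{0.99} ≤ 10.14) = 2(1 − Φ(0.99/√10.14)) = 2(1 − Φ(0.3109)) ≈ 0.7559

By the reflection principle for standard BM, P(τ_b ≤ t) = 2 · P(B_t ≥ b). Since B_t ~ N(0, t), P(B_t ≥ 0.99) = 1 − Φ(0.99/√t) = 1 − Φ(0.99/√10.14) = 1 − Φ(0.3109) ≈ 0.37794. Doubling: P(τ_{0.99} ≤ 10.14) ≈ 2 · 0.37794 = 0.75588 ≈ 0.7559.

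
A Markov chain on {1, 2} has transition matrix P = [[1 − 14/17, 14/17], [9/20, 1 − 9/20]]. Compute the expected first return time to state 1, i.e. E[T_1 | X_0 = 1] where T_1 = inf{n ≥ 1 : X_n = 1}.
E[T_1 | X_0 = 1] = 1/π_1 = 433/153

For an irreducible recurrent Markov chain with stationary distribution π, E[T_i | X_0 = i] = 1/π_i (Kac's formula). Here π_1 = (9/20)/(14/17 + 9/20) = (9/20)/(433/340) = 153/433, so E[T_1 | X_0 = 1] = 1/π_1 = (14/17 + 9/20)/(9/20) = (433/340)/(9/20) = 433/153.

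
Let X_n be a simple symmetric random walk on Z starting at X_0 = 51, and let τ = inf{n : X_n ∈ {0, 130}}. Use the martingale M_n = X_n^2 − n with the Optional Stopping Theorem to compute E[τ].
E[τ] = 4029

M_n = X_n^2 − n is a martingale (since E[X_{n+1}^2 | F_n] = X_n^2 + 1). By OST (τ has finite mean in a bounded region), E[M_τ] = E[M_0] = X_0^2 − 0 = 51^2 = 2601. Also E[M_τ] = E[X_τ^2] − E[τ]. The walk exits at 0 or 130, with P(hit 130 first) = 51/130, so E[X_τ^2] = 130^2 · 51/130 + 0 = 6630. Thus E[τ] = E[X_τ^2] − E[M_τ] = 6630 − 2601 = 4029 = 51(130 − 51) = 4029.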